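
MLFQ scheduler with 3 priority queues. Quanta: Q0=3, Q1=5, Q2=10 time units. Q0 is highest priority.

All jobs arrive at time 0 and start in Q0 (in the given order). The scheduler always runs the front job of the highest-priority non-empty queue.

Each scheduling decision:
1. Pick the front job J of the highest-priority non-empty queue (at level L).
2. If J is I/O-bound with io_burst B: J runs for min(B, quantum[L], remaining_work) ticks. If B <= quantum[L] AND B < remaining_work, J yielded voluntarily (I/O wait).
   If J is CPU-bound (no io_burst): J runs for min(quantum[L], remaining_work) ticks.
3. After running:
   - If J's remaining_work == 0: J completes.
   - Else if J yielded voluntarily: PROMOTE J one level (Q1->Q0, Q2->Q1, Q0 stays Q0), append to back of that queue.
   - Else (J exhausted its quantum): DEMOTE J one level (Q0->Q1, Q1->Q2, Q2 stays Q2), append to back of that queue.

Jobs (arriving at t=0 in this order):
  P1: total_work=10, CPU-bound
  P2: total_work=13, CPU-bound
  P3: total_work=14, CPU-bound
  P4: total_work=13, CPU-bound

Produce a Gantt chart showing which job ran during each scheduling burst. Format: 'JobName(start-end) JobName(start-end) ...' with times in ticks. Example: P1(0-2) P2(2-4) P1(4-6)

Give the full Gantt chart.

Answer: P1(0-3) P2(3-6) P3(6-9) P4(9-12) P1(12-17) P2(17-22) P3(22-27) P4(27-32) P1(32-34) P2(34-39) P3(39-45) P4(45-50)

Derivation:
t=0-3: P1@Q0 runs 3, rem=7, quantum used, demote→Q1. Q0=[P2,P3,P4] Q1=[P1] Q2=[]
t=3-6: P2@Q0 runs 3, rem=10, quantum used, demote→Q1. Q0=[P3,P4] Q1=[P1,P2] Q2=[]
t=6-9: P3@Q0 runs 3, rem=11, quantum used, demote→Q1. Q0=[P4] Q1=[P1,P2,P3] Q2=[]
t=9-12: P4@Q0 runs 3, rem=10, quantum used, demote→Q1. Q0=[] Q1=[P1,P2,P3,P4] Q2=[]
t=12-17: P1@Q1 runs 5, rem=2, quantum used, demote→Q2. Q0=[] Q1=[P2,P3,P4] Q2=[P1]
t=17-22: P2@Q1 runs 5, rem=5, quantum used, demote→Q2. Q0=[] Q1=[P3,P4] Q2=[P1,P2]
t=22-27: P3@Q1 runs 5, rem=6, quantum used, demote→Q2. Q0=[] Q1=[P4] Q2=[P1,P2,P3]
t=27-32: P4@Q1 runs 5, rem=5, quantum used, demote→Q2. Q0=[] Q1=[] Q2=[P1,P2,P3,P4]
t=32-34: P1@Q2 runs 2, rem=0, completes. Q0=[] Q1=[] Q2=[P2,P3,P4]
t=34-39: P2@Q2 runs 5, rem=0, completes. Q0=[] Q1=[] Q2=[P3,P4]
t=39-45: P3@Q2 runs 6, rem=0, completes. Q0=[] Q1=[] Q2=[P4]
t=45-50: P4@Q2 runs 5, rem=0, completes. Q0=[] Q1=[] Q2=[]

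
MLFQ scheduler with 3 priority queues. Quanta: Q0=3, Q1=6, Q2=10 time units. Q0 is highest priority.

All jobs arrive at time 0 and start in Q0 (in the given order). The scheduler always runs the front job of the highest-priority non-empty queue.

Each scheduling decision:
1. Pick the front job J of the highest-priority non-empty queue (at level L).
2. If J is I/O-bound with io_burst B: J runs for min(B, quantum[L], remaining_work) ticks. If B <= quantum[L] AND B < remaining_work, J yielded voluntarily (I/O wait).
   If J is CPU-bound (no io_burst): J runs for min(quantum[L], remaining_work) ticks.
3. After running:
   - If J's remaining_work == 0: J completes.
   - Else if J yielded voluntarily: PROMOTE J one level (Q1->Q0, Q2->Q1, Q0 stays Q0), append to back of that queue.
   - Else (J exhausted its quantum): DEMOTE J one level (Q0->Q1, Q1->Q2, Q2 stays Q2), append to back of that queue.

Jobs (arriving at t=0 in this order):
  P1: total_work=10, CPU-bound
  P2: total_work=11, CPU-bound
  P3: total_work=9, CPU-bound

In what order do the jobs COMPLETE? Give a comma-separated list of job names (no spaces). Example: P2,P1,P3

t=0-3: P1@Q0 runs 3, rem=7, quantum used, demote→Q1. Q0=[P2,P3] Q1=[P1] Q2=[]
t=3-6: P2@Q0 runs 3, rem=8, quantum used, demote→Q1. Q0=[P3] Q1=[P1,P2] Q2=[]
t=6-9: P3@Q0 runs 3, rem=6, quantum used, demote→Q1. Q0=[] Q1=[P1,P2,P3] Q2=[]
t=9-15: P1@Q1 runs 6, rem=1, quantum used, demote→Q2. Q0=[] Q1=[P2,P3] Q2=[P1]
t=15-21: P2@Q1 runs 6, rem=2, quantum used, demote→Q2. Q0=[] Q1=[P3] Q2=[P1,P2]
t=21-27: P3@Q1 runs 6, rem=0, completes. Q0=[] Q1=[] Q2=[P1,P2]
t=27-28: P1@Q2 runs 1, rem=0, completes. Q0=[] Q1=[] Q2=[P2]
t=28-30: P2@Q2 runs 2, rem=0, completes. Q0=[] Q1=[] Q2=[]

Answer: P3,P1,P2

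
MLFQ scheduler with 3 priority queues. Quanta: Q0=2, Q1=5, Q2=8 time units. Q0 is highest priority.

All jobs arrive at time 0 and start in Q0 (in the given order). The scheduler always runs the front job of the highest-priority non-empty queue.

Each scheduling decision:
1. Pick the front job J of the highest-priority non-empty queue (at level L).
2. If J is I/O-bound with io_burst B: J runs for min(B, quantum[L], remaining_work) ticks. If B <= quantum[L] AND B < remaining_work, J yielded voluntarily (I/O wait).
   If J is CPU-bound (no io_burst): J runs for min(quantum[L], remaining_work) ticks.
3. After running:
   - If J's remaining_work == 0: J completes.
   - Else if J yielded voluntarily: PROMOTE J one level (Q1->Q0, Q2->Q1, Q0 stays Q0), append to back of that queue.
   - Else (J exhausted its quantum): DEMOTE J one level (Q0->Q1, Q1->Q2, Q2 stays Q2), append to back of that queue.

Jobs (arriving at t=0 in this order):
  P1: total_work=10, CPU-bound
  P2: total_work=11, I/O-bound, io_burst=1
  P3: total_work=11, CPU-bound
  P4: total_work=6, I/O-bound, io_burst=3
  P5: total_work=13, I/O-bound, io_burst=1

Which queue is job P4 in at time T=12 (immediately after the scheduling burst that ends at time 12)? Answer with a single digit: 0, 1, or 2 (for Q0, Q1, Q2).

t=0-2: P1@Q0 runs 2, rem=8, quantum used, demote→Q1. Q0=[P2,P3,P4,P5] Q1=[P1] Q2=[]
t=2-3: P2@Q0 runs 1, rem=10, I/O yield, promote→Q0. Q0=[P3,P4,P5,P2] Q1=[P1] Q2=[]
t=3-5: P3@Q0 runs 2, rem=9, quantum used, demote→Q1. Q0=[P4,P5,P2] Q1=[P1,P3] Q2=[]
t=5-7: P4@Q0 runs 2, rem=4, quantum used, demote→Q1. Q0=[P5,P2] Q1=[P1,P3,P4] Q2=[]
t=7-8: P5@Q0 runs 1, rem=12, I/O yield, promote→Q0. Q0=[P2,P5] Q1=[P1,P3,P4] Q2=[]
t=8-9: P2@Q0 runs 1, rem=9, I/O yield, promote→Q0. Q0=[P5,P2] Q1=[P1,P3,P4] Q2=[]
t=9-10: P5@Q0 runs 1, rem=11, I/O yield, promote→Q0. Q0=[P2,P5] Q1=[P1,P3,P4] Q2=[]
t=10-11: P2@Q0 runs 1, rem=8, I/O yield, promote→Q0. Q0=[P5,P2] Q1=[P1,P3,P4] Q2=[]
t=11-12: P5@Q0 runs 1, rem=10, I/O yield, promote→Q0. Q0=[P2,P5] Q1=[P1,P3,P4] Q2=[]
t=12-13: P2@Q0 runs 1, rem=7, I/O yield, promote→Q0. Q0=[P5,P2] Q1=[P1,P3,P4] Q2=[]
t=13-14: P5@Q0 runs 1, rem=9, I/O yield, promote→Q0. Q0=[P2,P5] Q1=[P1,P3,P4] Q2=[]
t=14-15: P2@Q0 runs 1, rem=6, I/O yield, promote→Q0. Q0=[P5,P2] Q1=[P1,P3,P4] Q2=[]
t=15-16: P5@Q0 runs 1, rem=8, I/O yield, promote→Q0. Q0=[P2,P5] Q1=[P1,P3,P4] Q2=[]
t=16-17: P2@Q0 runs 1, rem=5, I/O yield, promote→Q0. Q0=[P5,P2] Q1=[P1,P3,P4] Q2=[]
t=17-18: P5@Q0 runs 1, rem=7, I/O yield, promote→Q0. Q0=[P2,P5] Q1=[P1,P3,P4] Q2=[]
t=18-19: P2@Q0 runs 1, rem=4, I/O yield, promote→Q0. Q0=[P5,P2] Q1=[P1,P3,P4] Q2=[]
t=19-20: P5@Q0 runs 1, rem=6, I/O yield, promote→Q0. Q0=[P2,P5] Q1=[P1,P3,P4] Q2=[]
t=20-21: P2@Q0 runs 1, rem=3, I/O yield, promote→Q0. Q0=[P5,P2] Q1=[P1,P3,P4] Q2=[]
t=21-22: P5@Q0 runs 1, rem=5, I/O yield, promote→Q0. Q0=[P2,P5] Q1=[P1,P3,P4] Q2=[]
t=22-23: P2@Q0 runs 1, rem=2, I/O yield, promote→Q0. Q0=[P5,P2] Q1=[P1,P3,P4] Q2=[]
t=23-24: P5@Q0 runs 1, rem=4, I/O yield, promote→Q0. Q0=[P2,P5] Q1=[P1,P3,P4] Q2=[]
t=24-25: P2@Q0 runs 1, rem=1, I/O yield, promote→Q0. Q0=[P5,P2] Q1=[P1,P3,P4] Q2=[]
t=25-26: P5@Q0 runs 1, rem=3, I/O yield, promote→Q0. Q0=[P2,P5] Q1=[P1,P3,P4] Q2=[]
t=26-27: P2@Q0 runs 1, rem=0, completes. Q0=[P5] Q1=[P1,P3,P4] Q2=[]
t=27-28: P5@Q0 runs 1, rem=2, I/O yield, promote→Q0. Q0=[P5] Q1=[P1,P3,P4] Q2=[]
t=28-29: P5@Q0 runs 1, rem=1, I/O yield, promote→Q0. Q0=[P5] Q1=[P1,P3,P4] Q2=[]
t=29-30: P5@Q0 runs 1, rem=0, completes. Q0=[] Q1=[P1,P3,P4] Q2=[]
t=30-35: P1@Q1 runs 5, rem=3, quantum used, demote→Q2. Q0=[] Q1=[P3,P4] Q2=[P1]
t=35-40: P3@Q1 runs 5, rem=4, quantum used, demote→Q2. Q0=[] Q1=[P4] Q2=[P1,P3]
t=40-43: P4@Q1 runs 3, rem=1, I/O yield, promote→Q0. Q0=[P4] Q1=[] Q2=[P1,P3]
t=43-44: P4@Q0 runs 1, rem=0, completes. Q0=[] Q1=[] Q2=[P1,P3]
t=44-47: P1@Q2 runs 3, rem=0, completes. Q0=[] Q1=[] Q2=[P3]
t=47-51: P3@Q2 runs 4, rem=0, completes. Q0=[] Q1=[] Q2=[]

Answer: 1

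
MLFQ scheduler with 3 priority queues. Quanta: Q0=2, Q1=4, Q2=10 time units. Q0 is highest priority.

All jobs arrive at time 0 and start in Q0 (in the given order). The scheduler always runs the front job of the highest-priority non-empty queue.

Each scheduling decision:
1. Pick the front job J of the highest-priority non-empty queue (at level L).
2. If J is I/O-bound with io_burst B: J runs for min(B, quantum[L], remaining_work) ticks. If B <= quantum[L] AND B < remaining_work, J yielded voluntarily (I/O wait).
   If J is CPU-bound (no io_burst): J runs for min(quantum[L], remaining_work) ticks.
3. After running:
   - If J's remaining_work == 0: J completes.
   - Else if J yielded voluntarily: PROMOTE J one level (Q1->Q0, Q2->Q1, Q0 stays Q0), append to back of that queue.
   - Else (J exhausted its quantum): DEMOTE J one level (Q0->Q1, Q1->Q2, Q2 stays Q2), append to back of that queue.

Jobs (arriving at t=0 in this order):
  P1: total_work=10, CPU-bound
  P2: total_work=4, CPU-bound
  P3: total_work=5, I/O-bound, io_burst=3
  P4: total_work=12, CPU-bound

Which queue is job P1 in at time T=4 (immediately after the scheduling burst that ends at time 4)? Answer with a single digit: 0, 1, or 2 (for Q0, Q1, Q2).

t=0-2: P1@Q0 runs 2, rem=8, quantum used, demote→Q1. Q0=[P2,P3,P4] Q1=[P1] Q2=[]
t=2-4: P2@Q0 runs 2, rem=2, quantum used, demote→Q1. Q0=[P3,P4] Q1=[P1,P2] Q2=[]
t=4-6: P3@Q0 runs 2, rem=3, quantum used, demote→Q1. Q0=[P4] Q1=[P1,P2,P3] Q2=[]
t=6-8: P4@Q0 runs 2, rem=10, quantum used, demote→Q1. Q0=[] Q1=[P1,P2,P3,P4] Q2=[]
t=8-12: P1@Q1 runs 4, rem=4, quantum used, demote→Q2. Q0=[] Q1=[P2,P3,P4] Q2=[P1]
t=12-14: P2@Q1 runs 2, rem=0, completes. Q0=[] Q1=[P3,P4] Q2=[P1]
t=14-17: P3@Q1 runs 3, rem=0, completes. Q0=[] Q1=[P4] Q2=[P1]
t=17-21: P4@Q1 runs 4, rem=6, quantum used, demote→Q2. Q0=[] Q1=[] Q2=[P1,P4]
t=21-25: P1@Q2 runs 4, rem=0, completes. Q0=[] Q1=[] Q2=[P4]
t=25-31: P4@Q2 runs 6, rem=0, completes. Q0=[] Q1=[] Q2=[]

Answer: 1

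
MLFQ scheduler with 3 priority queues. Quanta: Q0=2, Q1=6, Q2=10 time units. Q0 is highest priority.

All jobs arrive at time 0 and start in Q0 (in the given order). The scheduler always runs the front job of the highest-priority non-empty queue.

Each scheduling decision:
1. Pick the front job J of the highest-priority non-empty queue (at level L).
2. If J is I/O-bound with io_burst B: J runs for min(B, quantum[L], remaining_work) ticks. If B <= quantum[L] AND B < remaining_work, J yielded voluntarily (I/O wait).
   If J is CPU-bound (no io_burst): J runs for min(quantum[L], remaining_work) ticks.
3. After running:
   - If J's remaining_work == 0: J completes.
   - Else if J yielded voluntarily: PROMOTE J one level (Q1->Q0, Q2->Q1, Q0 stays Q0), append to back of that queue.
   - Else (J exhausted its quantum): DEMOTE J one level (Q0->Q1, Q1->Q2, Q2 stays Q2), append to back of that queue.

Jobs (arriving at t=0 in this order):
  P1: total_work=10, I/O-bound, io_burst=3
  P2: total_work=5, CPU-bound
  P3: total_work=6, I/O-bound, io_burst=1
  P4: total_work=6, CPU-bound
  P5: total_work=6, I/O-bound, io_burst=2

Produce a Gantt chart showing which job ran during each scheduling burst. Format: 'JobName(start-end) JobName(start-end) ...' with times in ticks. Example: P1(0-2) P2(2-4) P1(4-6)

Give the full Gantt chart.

Answer: P1(0-2) P2(2-4) P3(4-5) P4(5-7) P5(7-9) P3(9-10) P5(10-12) P3(12-13) P5(13-15) P3(15-16) P3(16-17) P3(17-18) P1(18-21) P1(21-23) P2(23-26) P4(26-30) P1(30-33)

Derivation:
t=0-2: P1@Q0 runs 2, rem=8, quantum used, demote→Q1. Q0=[P2,P3,P4,P5] Q1=[P1] Q2=[]
t=2-4: P2@Q0 runs 2, rem=3, quantum used, demote→Q1. Q0=[P3,P4,P5] Q1=[P1,P2] Q2=[]
t=4-5: P3@Q0 runs 1, rem=5, I/O yield, promote→Q0. Q0=[P4,P5,P3] Q1=[P1,P2] Q2=[]
t=5-7: P4@Q0 runs 2, rem=4, quantum used, demote→Q1. Q0=[P5,P3] Q1=[P1,P2,P4] Q2=[]
t=7-9: P5@Q0 runs 2, rem=4, I/O yield, promote→Q0. Q0=[P3,P5] Q1=[P1,P2,P4] Q2=[]
t=9-10: P3@Q0 runs 1, rem=4, I/O yield, promote→Q0. Q0=[P5,P3] Q1=[P1,P2,P4] Q2=[]
t=10-12: P5@Q0 runs 2, rem=2, I/O yield, promote→Q0. Q0=[P3,P5] Q1=[P1,P2,P4] Q2=[]
t=12-13: P3@Q0 runs 1, rem=3, I/O yield, promote→Q0. Q0=[P5,P3] Q1=[P1,P2,P4] Q2=[]
t=13-15: P5@Q0 runs 2, rem=0, completes. Q0=[P3] Q1=[P1,P2,P4] Q2=[]
t=15-16: P3@Q0 runs 1, rem=2, I/O yield, promote→Q0. Q0=[P3] Q1=[P1,P2,P4] Q2=[]
t=16-17: P3@Q0 runs 1, rem=1, I/O yield, promote→Q0. Q0=[P3] Q1=[P1,P2,P4] Q2=[]
t=17-18: P3@Q0 runs 1, rem=0, completes. Q0=[] Q1=[P1,P2,P4] Q2=[]
t=18-21: P1@Q1 runs 3, rem=5, I/O yield, promote→Q0. Q0=[P1] Q1=[P2,P4] Q2=[]
t=21-23: P1@Q0 runs 2, rem=3, quantum used, demote→Q1. Q0=[] Q1=[P2,P4,P1] Q2=[]
t=23-26: P2@Q1 runs 3, rem=0, completes. Q0=[] Q1=[P4,P1] Q2=[]
t=26-30: P4@Q1 runs 4, rem=0, completes. Q0=[] Q1=[P1] Q2=[]
t=30-33: P1@Q1 runs 3, rem=0, completes. Q0=[] Q1=[] Q2=[]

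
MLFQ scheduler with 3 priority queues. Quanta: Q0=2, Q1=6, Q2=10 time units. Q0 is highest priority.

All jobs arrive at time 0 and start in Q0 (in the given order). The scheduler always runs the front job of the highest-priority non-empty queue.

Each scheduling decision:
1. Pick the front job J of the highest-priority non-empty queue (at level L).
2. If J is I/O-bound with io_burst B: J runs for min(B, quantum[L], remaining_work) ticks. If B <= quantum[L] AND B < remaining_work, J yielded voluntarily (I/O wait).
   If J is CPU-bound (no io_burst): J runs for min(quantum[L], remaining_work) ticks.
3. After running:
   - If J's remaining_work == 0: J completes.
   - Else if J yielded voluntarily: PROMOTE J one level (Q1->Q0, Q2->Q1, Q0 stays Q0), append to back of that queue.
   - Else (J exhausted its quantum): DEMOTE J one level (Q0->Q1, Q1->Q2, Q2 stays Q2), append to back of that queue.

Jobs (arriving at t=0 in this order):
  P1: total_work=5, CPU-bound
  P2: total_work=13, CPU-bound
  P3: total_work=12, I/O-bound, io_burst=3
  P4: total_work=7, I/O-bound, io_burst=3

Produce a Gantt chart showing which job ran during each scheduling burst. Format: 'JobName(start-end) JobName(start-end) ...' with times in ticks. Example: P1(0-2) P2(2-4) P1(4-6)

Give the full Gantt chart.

Answer: P1(0-2) P2(2-4) P3(4-6) P4(6-8) P1(8-11) P2(11-17) P3(17-20) P3(20-22) P4(22-25) P4(25-27) P3(27-30) P3(30-32) P2(32-37)

Derivation:
t=0-2: P1@Q0 runs 2, rem=3, quantum used, demote→Q1. Q0=[P2,P3,P4] Q1=[P1] Q2=[]
t=2-4: P2@Q0 runs 2, rem=11, quantum used, demote→Q1. Q0=[P3,P4] Q1=[P1,P2] Q2=[]
t=4-6: P3@Q0 runs 2, rem=10, quantum used, demote→Q1. Q0=[P4] Q1=[P1,P2,P3] Q2=[]
t=6-8: P4@Q0 runs 2, rem=5, quantum used, demote→Q1. Q0=[] Q1=[P1,P2,P3,P4] Q2=[]
t=8-11: P1@Q1 runs 3, rem=0, completes. Q0=[] Q1=[P2,P3,P4] Q2=[]
t=11-17: P2@Q1 runs 6, rem=5, quantum used, demote→Q2. Q0=[] Q1=[P3,P4] Q2=[P2]
t=17-20: P3@Q1 runs 3, rem=7, I/O yield, promote→Q0. Q0=[P3] Q1=[P4] Q2=[P2]
t=20-22: P3@Q0 runs 2, rem=5, quantum used, demote→Q1. Q0=[] Q1=[P4,P3] Q2=[P2]
t=22-25: P4@Q1 runs 3, rem=2, I/O yield, promote→Q0. Q0=[P4] Q1=[P3] Q2=[P2]
t=25-27: P4@Q0 runs 2, rem=0, completes. Q0=[] Q1=[P3] Q2=[P2]
t=27-30: P3@Q1 runs 3, rem=2, I/O yield, promote→Q0. Q0=[P3] Q1=[] Q2=[P2]
t=30-32: P3@Q0 runs 2, rem=0, completes. Q0=[] Q1=[] Q2=[P2]
t=32-37: P2@Q2 runs 5, rem=0, completes. Q0=[] Q1=[] Q2=[]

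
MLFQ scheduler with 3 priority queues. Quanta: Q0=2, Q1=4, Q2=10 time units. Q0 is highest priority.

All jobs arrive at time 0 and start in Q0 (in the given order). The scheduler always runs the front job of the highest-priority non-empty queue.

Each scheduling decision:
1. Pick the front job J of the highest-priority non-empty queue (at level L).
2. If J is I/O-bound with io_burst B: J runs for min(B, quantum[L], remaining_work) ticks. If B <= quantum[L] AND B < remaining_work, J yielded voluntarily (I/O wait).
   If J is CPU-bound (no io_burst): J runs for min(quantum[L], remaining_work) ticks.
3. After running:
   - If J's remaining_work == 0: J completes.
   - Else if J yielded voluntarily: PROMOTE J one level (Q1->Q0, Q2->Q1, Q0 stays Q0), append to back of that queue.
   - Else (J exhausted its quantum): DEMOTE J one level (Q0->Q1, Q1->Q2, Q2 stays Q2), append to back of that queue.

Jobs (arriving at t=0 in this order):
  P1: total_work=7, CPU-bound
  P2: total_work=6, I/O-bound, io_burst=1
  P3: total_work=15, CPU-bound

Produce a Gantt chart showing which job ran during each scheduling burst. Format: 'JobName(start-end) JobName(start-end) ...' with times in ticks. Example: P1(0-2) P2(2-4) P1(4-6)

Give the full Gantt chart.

Answer: P1(0-2) P2(2-3) P3(3-5) P2(5-6) P2(6-7) P2(7-8) P2(8-9) P2(9-10) P1(10-14) P3(14-18) P1(18-19) P3(19-28)

Derivation:
t=0-2: P1@Q0 runs 2, rem=5, quantum used, demote→Q1. Q0=[P2,P3] Q1=[P1] Q2=[]
t=2-3: P2@Q0 runs 1, rem=5, I/O yield, promote→Q0. Q0=[P3,P2] Q1=[P1] Q2=[]
t=3-5: P3@Q0 runs 2, rem=13, quantum used, demote→Q1. Q0=[P2] Q1=[P1,P3] Q2=[]
t=5-6: P2@Q0 runs 1, rem=4, I/O yield, promote→Q0. Q0=[P2] Q1=[P1,P3] Q2=[]
t=6-7: P2@Q0 runs 1, rem=3, I/O yield, promote→Q0. Q0=[P2] Q1=[P1,P3] Q2=[]
t=7-8: P2@Q0 runs 1, rem=2, I/O yield, promote→Q0. Q0=[P2] Q1=[P1,P3] Q2=[]
t=8-9: P2@Q0 runs 1, rem=1, I/O yield, promote→Q0. Q0=[P2] Q1=[P1,P3] Q2=[]
t=9-10: P2@Q0 runs 1, rem=0, completes. Q0=[] Q1=[P1,P3] Q2=[]
t=10-14: P1@Q1 runs 4, rem=1, quantum used, demote→Q2. Q0=[] Q1=[P3] Q2=[P1]
t=14-18: P3@Q1 runs 4, rem=9, quantum used, demote→Q2. Q0=[] Q1=[] Q2=[P1,P3]
t=18-19: P1@Q2 runs 1, rem=0, completes. Q0=[] Q1=[] Q2=[P3]
t=19-28: P3@Q2 runs 9, rem=0, completes. Q0=[] Q1=[] Q2=[]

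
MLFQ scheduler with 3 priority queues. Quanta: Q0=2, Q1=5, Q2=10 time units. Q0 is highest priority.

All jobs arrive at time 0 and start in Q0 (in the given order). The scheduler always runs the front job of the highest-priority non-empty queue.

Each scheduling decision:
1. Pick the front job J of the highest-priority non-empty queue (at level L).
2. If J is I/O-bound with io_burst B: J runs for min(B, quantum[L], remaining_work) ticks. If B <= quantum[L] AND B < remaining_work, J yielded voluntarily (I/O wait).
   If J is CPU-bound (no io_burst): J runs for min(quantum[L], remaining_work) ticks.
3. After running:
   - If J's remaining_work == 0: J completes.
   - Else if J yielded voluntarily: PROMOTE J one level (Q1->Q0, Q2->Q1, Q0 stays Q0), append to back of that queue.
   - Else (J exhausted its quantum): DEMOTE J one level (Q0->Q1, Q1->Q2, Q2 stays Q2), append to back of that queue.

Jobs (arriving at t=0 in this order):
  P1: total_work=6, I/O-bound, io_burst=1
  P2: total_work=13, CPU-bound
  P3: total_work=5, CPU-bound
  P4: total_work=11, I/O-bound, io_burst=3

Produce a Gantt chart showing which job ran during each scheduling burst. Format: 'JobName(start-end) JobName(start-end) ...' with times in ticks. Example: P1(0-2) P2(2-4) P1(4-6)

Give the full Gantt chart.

Answer: P1(0-1) P2(1-3) P3(3-5) P4(5-7) P1(7-8) P1(8-9) P1(9-10) P1(10-11) P1(11-12) P2(12-17) P3(17-20) P4(20-23) P4(23-25) P4(25-28) P4(28-29) P2(29-35)

Derivation:
t=0-1: P1@Q0 runs 1, rem=5, I/O yield, promote→Q0. Q0=[P2,P3,P4,P1] Q1=[] Q2=[]
t=1-3: P2@Q0 runs 2, rem=11, quantum used, demote→Q1. Q0=[P3,P4,P1] Q1=[P2] Q2=[]
t=3-5: P3@Q0 runs 2, rem=3, quantum used, demote→Q1. Q0=[P4,P1] Q1=[P2,P3] Q2=[]
t=5-7: P4@Q0 runs 2, rem=9, quantum used, demote→Q1. Q0=[P1] Q1=[P2,P3,P4] Q2=[]
t=7-8: P1@Q0 runs 1, rem=4, I/O yield, promote→Q0. Q0=[P1] Q1=[P2,P3,P4] Q2=[]
t=8-9: P1@Q0 runs 1, rem=3, I/O yield, promote→Q0. Q0=[P1] Q1=[P2,P3,P4] Q2=[]
t=9-10: P1@Q0 runs 1, rem=2, I/O yield, promote→Q0. Q0=[P1] Q1=[P2,P3,P4] Q2=[]
t=10-11: P1@Q0 runs 1, rem=1, I/O yield, promote→Q0. Q0=[P1] Q1=[P2,P3,P4] Q2=[]
t=11-12: P1@Q0 runs 1, rem=0, completes. Q0=[] Q1=[P2,P3,P4] Q2=[]
t=12-17: P2@Q1 runs 5, rem=6, quantum used, demote→Q2. Q0=[] Q1=[P3,P4] Q2=[P2]
t=17-20: P3@Q1 runs 3, rem=0, completes. Q0=[] Q1=[P4] Q2=[P2]
t=20-23: P4@Q1 runs 3, rem=6, I/O yield, promote→Q0. Q0=[P4] Q1=[] Q2=[P2]
t=23-25: P4@Q0 runs 2, rem=4, quantum used, demote→Q1. Q0=[] Q1=[P4] Q2=[P2]
t=25-28: P4@Q1 runs 3, rem=1, I/O yield, promote→Q0. Q0=[P4] Q1=[] Q2=[P2]
t=28-29: P4@Q0 runs 1, rem=0, completes. Q0=[] Q1=[] Q2=[P2]
t=29-35: P2@Q2 runs 6, rem=0, completes. Q0=[] Q1=[] Q2=[]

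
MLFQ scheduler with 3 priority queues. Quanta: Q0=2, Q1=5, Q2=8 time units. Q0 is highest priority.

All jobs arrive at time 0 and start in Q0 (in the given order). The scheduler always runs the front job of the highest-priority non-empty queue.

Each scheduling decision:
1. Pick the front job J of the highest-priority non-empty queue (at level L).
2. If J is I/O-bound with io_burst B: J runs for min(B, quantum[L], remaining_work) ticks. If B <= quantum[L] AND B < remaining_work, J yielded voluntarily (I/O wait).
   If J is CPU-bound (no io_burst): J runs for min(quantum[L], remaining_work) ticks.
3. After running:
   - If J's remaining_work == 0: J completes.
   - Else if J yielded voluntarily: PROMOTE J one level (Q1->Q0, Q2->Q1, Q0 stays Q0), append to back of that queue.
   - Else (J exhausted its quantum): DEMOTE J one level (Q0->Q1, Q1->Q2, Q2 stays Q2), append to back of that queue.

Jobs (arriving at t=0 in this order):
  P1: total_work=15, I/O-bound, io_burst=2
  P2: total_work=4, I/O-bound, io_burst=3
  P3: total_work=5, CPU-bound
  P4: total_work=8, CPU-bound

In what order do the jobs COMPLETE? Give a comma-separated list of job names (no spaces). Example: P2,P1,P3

t=0-2: P1@Q0 runs 2, rem=13, I/O yield, promote→Q0. Q0=[P2,P3,P4,P1] Q1=[] Q2=[]
t=2-4: P2@Q0 runs 2, rem=2, quantum used, demote→Q1. Q0=[P3,P4,P1] Q1=[P2] Q2=[]
t=4-6: P3@Q0 runs 2, rem=3, quantum used, demote→Q1. Q0=[P4,P1] Q1=[P2,P3] Q2=[]
t=6-8: P4@Q0 runs 2, rem=6, quantum used, demote→Q1. Q0=[P1] Q1=[P2,P3,P4] Q2=[]
t=8-10: P1@Q0 runs 2, rem=11, I/O yield, promote→Q0. Q0=[P1] Q1=[P2,P3,P4] Q2=[]
t=10-12: P1@Q0 runs 2, rem=9, I/O yield, promote→Q0. Q0=[P1] Q1=[P2,P3,P4] Q2=[]
t=12-14: P1@Q0 runs 2, rem=7, I/O yield, promote→Q0. Q0=[P1] Q1=[P2,P3,P4] Q2=[]
t=14-16: P1@Q0 runs 2, rem=5, I/O yield, promote→Q0. Q0=[P1] Q1=[P2,P3,P4] Q2=[]
t=16-18: P1@Q0 runs 2, rem=3, I/O yield, promote→Q0. Q0=[P1] Q1=[P2,P3,P4] Q2=[]
t=18-20: P1@Q0 runs 2, rem=1, I/O yield, promote→Q0. Q0=[P1] Q1=[P2,P3,P4] Q2=[]
t=20-21: P1@Q0 runs 1, rem=0, completes. Q0=[] Q1=[P2,P3,P4] Q2=[]
t=21-23: P2@Q1 runs 2, rem=0, completes. Q0=[] Q1=[P3,P4] Q2=[]
t=23-26: P3@Q1 runs 3, rem=0, completes. Q0=[] Q1=[P4] Q2=[]
t=26-31: P4@Q1 runs 5, rem=1, quantum used, demote→Q2. Q0=[] Q1=[] Q2=[P4]
t=31-32: P4@Q2 runs 1, rem=0, completes. Q0=[] Q1=[] Q2=[]

Answer: P1,P2,P3,P4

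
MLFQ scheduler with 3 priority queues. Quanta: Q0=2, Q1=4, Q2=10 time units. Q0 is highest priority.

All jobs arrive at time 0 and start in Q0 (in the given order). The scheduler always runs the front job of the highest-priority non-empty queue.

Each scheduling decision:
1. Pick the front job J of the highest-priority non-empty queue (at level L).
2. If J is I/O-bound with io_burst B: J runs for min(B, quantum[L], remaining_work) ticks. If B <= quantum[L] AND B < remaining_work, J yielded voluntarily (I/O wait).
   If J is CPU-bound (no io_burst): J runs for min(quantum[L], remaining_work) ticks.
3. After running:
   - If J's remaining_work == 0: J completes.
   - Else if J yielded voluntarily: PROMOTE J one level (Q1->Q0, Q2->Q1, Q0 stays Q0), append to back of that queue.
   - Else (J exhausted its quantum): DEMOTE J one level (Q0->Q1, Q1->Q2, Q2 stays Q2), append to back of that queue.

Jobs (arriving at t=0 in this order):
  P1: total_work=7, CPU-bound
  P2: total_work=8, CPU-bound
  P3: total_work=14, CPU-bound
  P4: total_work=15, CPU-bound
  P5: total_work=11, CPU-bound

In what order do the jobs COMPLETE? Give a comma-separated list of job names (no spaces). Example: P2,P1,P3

Answer: P1,P2,P3,P4,P5

Derivation:
t=0-2: P1@Q0 runs 2, rem=5, quantum used, demote→Q1. Q0=[P2,P3,P4,P5] Q1=[P1] Q2=[]
t=2-4: P2@Q0 runs 2, rem=6, quantum used, demote→Q1. Q0=[P3,P4,P5] Q1=[P1,P2] Q2=[]
t=4-6: P3@Q0 runs 2, rem=12, quantum used, demote→Q1. Q0=[P4,P5] Q1=[P1,P2,P3] Q2=[]
t=6-8: P4@Q0 runs 2, rem=13, quantum used, demote→Q1. Q0=[P5] Q1=[P1,P2,P3,P4] Q2=[]
t=8-10: P5@Q0 runs 2, rem=9, quantum used, demote→Q1. Q0=[] Q1=[P1,P2,P3,P4,P5] Q2=[]
t=10-14: P1@Q1 runs 4, rem=1, quantum used, demote→Q2. Q0=[] Q1=[P2,P3,P4,P5] Q2=[P1]
t=14-18: P2@Q1 runs 4, rem=2, quantum used, demote→Q2. Q0=[] Q1=[P3,P4,P5] Q2=[P1,P2]
t=18-22: P3@Q1 runs 4, rem=8, quantum used, demote→Q2. Q0=[] Q1=[P4,P5] Q2=[P1,P2,P3]
t=22-26: P4@Q1 runs 4, rem=9, quantum used, demote→Q2. Q0=[] Q1=[P5] Q2=[P1,P2,P3,P4]
t=26-30: P5@Q1 runs 4, rem=5, quantum used, demote→Q2. Q0=[] Q1=[] Q2=[P1,P2,P3,P4,P5]
t=30-31: P1@Q2 runs 1, rem=0, completes. Q0=[] Q1=[] Q2=[P2,P3,P4,P5]
t=31-33: P2@Q2 runs 2, rem=0, completes. Q0=[] Q1=[] Q2=[P3,P4,P5]
t=33-41: P3@Q2 runs 8, rem=0, completes. Q0=[] Q1=[] Q2=[P4,P5]
t=41-50: P4@Q2 runs 9, rem=0, completes. Q0=[] Q1=[] Q2=[P5]
t=50-55: P5@Q2 runs 5, rem=0, completes. Q0=[] Q1=[] Q2=[]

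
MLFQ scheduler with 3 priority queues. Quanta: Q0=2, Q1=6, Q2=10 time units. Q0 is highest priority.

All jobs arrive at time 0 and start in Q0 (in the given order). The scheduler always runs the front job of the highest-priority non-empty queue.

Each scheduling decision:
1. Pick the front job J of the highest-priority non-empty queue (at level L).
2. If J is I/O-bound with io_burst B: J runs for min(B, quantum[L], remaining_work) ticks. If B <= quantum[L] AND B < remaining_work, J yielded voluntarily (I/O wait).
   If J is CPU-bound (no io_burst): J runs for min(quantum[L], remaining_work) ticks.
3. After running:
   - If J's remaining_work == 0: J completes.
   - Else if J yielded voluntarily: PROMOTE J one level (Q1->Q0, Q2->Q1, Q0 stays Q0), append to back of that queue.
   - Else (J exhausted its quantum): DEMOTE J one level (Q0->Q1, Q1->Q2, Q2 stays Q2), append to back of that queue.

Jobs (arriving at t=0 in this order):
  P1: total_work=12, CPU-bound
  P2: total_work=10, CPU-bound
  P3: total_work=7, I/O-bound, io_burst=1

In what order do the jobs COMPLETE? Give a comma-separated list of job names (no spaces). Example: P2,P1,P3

Answer: P3,P1,P2

Derivation:
t=0-2: P1@Q0 runs 2, rem=10, quantum used, demote→Q1. Q0=[P2,P3] Q1=[P1] Q2=[]
t=2-4: P2@Q0 runs 2, rem=8, quantum used, demote→Q1. Q0=[P3] Q1=[P1,P2] Q2=[]
t=4-5: P3@Q0 runs 1, rem=6, I/O yield, promote→Q0. Q0=[P3] Q1=[P1,P2] Q2=[]
t=5-6: P3@Q0 runs 1, rem=5, I/O yield, promote→Q0. Q0=[P3] Q1=[P1,P2] Q2=[]
t=6-7: P3@Q0 runs 1, rem=4, I/O yield, promote→Q0. Q0=[P3] Q1=[P1,P2] Q2=[]
t=7-8: P3@Q0 runs 1, rem=3, I/O yield, promote→Q0. Q0=[P3] Q1=[P1,P2] Q2=[]
t=8-9: P3@Q0 runs 1, rem=2, I/O yield, promote→Q0. Q0=[P3] Q1=[P1,P2] Q2=[]
t=9-10: P3@Q0 runs 1, rem=1, I/O yield, promote→Q0. Q0=[P3] Q1=[P1,P2] Q2=[]
t=10-11: P3@Q0 runs 1, rem=0, completes. Q0=[] Q1=[P1,P2] Q2=[]
t=11-17: P1@Q1 runs 6, rem=4, quantum used, demote→Q2. Q0=[] Q1=[P2] Q2=[P1]
t=17-23: P2@Q1 runs 6, rem=2, quantum used, demote→Q2. Q0=[] Q1=[] Q2=[P1,P2]
t=23-27: P1@Q2 runs 4, rem=0, completes. Q0=[] Q1=[] Q2=[P2]
t=27-29: P2@Q2 runs 2, rem=0, completes. Q0=[] Q1=[] Q2=[]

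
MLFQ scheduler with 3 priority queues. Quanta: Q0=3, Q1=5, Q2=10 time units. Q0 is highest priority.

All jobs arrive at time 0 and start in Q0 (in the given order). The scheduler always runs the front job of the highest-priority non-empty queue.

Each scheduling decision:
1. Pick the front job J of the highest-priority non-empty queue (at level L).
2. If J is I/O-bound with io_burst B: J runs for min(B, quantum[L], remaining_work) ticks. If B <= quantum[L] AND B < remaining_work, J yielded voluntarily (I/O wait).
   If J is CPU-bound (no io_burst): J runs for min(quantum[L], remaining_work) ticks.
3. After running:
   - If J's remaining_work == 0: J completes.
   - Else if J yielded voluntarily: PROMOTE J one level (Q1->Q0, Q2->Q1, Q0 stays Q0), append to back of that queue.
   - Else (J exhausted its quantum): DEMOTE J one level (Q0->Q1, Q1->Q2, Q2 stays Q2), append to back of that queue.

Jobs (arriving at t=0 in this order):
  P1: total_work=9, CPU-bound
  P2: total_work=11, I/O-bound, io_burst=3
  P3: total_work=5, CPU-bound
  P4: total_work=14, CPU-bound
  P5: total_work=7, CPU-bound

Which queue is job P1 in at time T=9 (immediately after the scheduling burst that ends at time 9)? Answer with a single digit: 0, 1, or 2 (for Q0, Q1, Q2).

t=0-3: P1@Q0 runs 3, rem=6, quantum used, demote→Q1. Q0=[P2,P3,P4,P5] Q1=[P1] Q2=[]
t=3-6: P2@Q0 runs 3, rem=8, I/O yield, promote→Q0. Q0=[P3,P4,P5,P2] Q1=[P1] Q2=[]
t=6-9: P3@Q0 runs 3, rem=2, quantum used, demote→Q1. Q0=[P4,P5,P2] Q1=[P1,P3] Q2=[]
t=9-12: P4@Q0 runs 3, rem=11, quantum used, demote→Q1. Q0=[P5,P2] Q1=[P1,P3,P4] Q2=[]
t=12-15: P5@Q0 runs 3, rem=4, quantum used, demote→Q1. Q0=[P2] Q1=[P1,P3,P4,P5] Q2=[]
t=15-18: P2@Q0 runs 3, rem=5, I/O yield, promote→Q0. Q0=[P2] Q1=[P1,P3,P4,P5] Q2=[]
t=18-21: P2@Q0 runs 3, rem=2, I/O yield, promote→Q0. Q0=[P2] Q1=[P1,P3,P4,P5] Q2=[]
t=21-23: P2@Q0 runs 2, rem=0, completes. Q0=[] Q1=[P1,P3,P4,P5] Q2=[]
t=23-28: P1@Q1 runs 5, rem=1, quantum used, demote→Q2. Q0=[] Q1=[P3,P4,P5] Q2=[P1]
t=28-30: P3@Q1 runs 2, rem=0, completes. Q0=[] Q1=[P4,P5] Q2=[P1]
t=30-35: P4@Q1 runs 5, rem=6, quantum used, demote→Q2. Q0=[] Q1=[P5] Q2=[P1,P4]
t=35-39: P5@Q1 runs 4, rem=0, completes. Q0=[] Q1=[] Q2=[P1,P4]
t=39-40: P1@Q2 runs 1, rem=0, completes. Q0=[] Q1=[] Q2=[P4]
t=40-46: P4@Q2 runs 6, rem=0, completes. Q0=[] Q1=[] Q2=[]

Answer: 1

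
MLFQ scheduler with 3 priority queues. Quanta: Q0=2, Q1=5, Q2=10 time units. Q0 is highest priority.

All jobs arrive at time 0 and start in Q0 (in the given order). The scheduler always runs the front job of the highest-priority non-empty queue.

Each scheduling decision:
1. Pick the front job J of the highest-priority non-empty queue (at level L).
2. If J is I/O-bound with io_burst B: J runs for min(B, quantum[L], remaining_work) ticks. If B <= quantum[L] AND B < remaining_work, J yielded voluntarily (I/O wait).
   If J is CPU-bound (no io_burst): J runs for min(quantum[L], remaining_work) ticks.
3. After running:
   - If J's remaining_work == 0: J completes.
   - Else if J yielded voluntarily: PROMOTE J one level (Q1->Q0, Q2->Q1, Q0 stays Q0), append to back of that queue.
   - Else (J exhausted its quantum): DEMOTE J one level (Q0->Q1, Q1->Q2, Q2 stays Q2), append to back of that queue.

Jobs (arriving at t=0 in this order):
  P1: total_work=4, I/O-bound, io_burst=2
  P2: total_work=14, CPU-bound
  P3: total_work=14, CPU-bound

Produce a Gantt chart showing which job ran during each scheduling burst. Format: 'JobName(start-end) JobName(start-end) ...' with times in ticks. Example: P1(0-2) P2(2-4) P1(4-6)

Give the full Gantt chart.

t=0-2: P1@Q0 runs 2, rem=2, I/O yield, promote→Q0. Q0=[P2,P3,P1] Q1=[] Q2=[]
t=2-4: P2@Q0 runs 2, rem=12, quantum used, demote→Q1. Q0=[P3,P1] Q1=[P2] Q2=[]
t=4-6: P3@Q0 runs 2, rem=12, quantum used, demote→Q1. Q0=[P1] Q1=[P2,P3] Q2=[]
t=6-8: P1@Q0 runs 2, rem=0, completes. Q0=[] Q1=[P2,P3] Q2=[]
t=8-13: P2@Q1 runs 5, rem=7, quantum used, demote→Q2. Q0=[] Q1=[P3] Q2=[P2]
t=13-18: P3@Q1 runs 5, rem=7, quantum used, demote→Q2. Q0=[] Q1=[] Q2=[P2,P3]
t=18-25: P2@Q2 runs 7, rem=0, completes. Q0=[] Q1=[] Q2=[P3]
t=25-32: P3@Q2 runs 7, rem=0, completes. Q0=[] Q1=[] Q2=[]

Answer: P1(0-2) P2(2-4) P3(4-6) P1(6-8) P2(8-13) P3(13-18) P2(18-25) P3(25-32)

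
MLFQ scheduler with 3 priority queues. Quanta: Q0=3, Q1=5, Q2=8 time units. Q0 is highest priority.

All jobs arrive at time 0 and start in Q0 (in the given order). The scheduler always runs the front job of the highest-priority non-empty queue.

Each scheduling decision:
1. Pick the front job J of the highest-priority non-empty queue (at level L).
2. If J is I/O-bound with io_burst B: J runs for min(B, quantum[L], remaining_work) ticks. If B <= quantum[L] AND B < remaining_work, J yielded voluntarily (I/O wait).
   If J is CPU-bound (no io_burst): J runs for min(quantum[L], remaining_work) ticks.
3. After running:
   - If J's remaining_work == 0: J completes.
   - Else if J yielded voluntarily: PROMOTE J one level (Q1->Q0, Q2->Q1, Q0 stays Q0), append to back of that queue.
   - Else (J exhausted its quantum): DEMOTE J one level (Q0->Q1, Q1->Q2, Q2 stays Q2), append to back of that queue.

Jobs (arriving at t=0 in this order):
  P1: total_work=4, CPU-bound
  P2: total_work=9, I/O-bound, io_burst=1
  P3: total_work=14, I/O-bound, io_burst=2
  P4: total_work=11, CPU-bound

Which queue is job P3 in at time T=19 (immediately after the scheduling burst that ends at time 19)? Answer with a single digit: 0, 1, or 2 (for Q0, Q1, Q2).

t=0-3: P1@Q0 runs 3, rem=1, quantum used, demote→Q1. Q0=[P2,P3,P4] Q1=[P1] Q2=[]
t=3-4: P2@Q0 runs 1, rem=8, I/O yield, promote→Q0. Q0=[P3,P4,P2] Q1=[P1] Q2=[]
t=4-6: P3@Q0 runs 2, rem=12, I/O yield, promote→Q0. Q0=[P4,P2,P3] Q1=[P1] Q2=[]
t=6-9: P4@Q0 runs 3, rem=8, quantum used, demote→Q1. Q0=[P2,P3] Q1=[P1,P4] Q2=[]
t=9-10: P2@Q0 runs 1, rem=7, I/O yield, promote→Q0. Q0=[P3,P2] Q1=[P1,P4] Q2=[]
t=10-12: P3@Q0 runs 2, rem=10, I/O yield, promote→Q0. Q0=[P2,P3] Q1=[P1,P4] Q2=[]
t=12-13: P2@Q0 runs 1, rem=6, I/O yield, promote→Q0. Q0=[P3,P2] Q1=[P1,P4] Q2=[]
t=13-15: P3@Q0 runs 2, rem=8, I/O yield, promote→Q0. Q0=[P2,P3] Q1=[P1,P4] Q2=[]
t=15-16: P2@Q0 runs 1, rem=5, I/O yield, promote→Q0. Q0=[P3,P2] Q1=[P1,P4] Q2=[]
t=16-18: P3@Q0 runs 2, rem=6, I/O yield, promote→Q0. Q0=[P2,P3] Q1=[P1,P4] Q2=[]
t=18-19: P2@Q0 runs 1, rem=4, I/O yield, promote→Q0. Q0=[P3,P2] Q1=[P1,P4] Q2=[]
t=19-21: P3@Q0 runs 2, rem=4, I/O yield, promote→Q0. Q0=[P2,P3] Q1=[P1,P4] Q2=[]
t=21-22: P2@Q0 runs 1, rem=3, I/O yield, promote→Q0. Q0=[P3,P2] Q1=[P1,P4] Q2=[]
t=22-24: P3@Q0 runs 2, rem=2, I/O yield, promote→Q0. Q0=[P2,P3] Q1=[P1,P4] Q2=[]
t=24-25: P2@Q0 runs 1, rem=2, I/O yield, promote→Q0. Q0=[P3,P2] Q1=[P1,P4] Q2=[]
t=25-27: P3@Q0 runs 2, rem=0, completes. Q0=[P2] Q1=[P1,P4] Q2=[]
t=27-28: P2@Q0 runs 1, rem=1, I/O yield, promote→Q0. Q0=[P2] Q1=[P1,P4] Q2=[]
t=28-29: P2@Q0 runs 1, rem=0, completes. Q0=[] Q1=[P1,P4] Q2=[]
t=29-30: P1@Q1 runs 1, rem=0, completes. Q0=[] Q1=[P4] Q2=[]
t=30-35: P4@Q1 runs 5, rem=3, quantum used, demote→Q2. Q0=[] Q1=[] Q2=[P4]
t=35-38: P4@Q2 runs 3, rem=0, completes. Q0=[] Q1=[] Q2=[]

Answer: 0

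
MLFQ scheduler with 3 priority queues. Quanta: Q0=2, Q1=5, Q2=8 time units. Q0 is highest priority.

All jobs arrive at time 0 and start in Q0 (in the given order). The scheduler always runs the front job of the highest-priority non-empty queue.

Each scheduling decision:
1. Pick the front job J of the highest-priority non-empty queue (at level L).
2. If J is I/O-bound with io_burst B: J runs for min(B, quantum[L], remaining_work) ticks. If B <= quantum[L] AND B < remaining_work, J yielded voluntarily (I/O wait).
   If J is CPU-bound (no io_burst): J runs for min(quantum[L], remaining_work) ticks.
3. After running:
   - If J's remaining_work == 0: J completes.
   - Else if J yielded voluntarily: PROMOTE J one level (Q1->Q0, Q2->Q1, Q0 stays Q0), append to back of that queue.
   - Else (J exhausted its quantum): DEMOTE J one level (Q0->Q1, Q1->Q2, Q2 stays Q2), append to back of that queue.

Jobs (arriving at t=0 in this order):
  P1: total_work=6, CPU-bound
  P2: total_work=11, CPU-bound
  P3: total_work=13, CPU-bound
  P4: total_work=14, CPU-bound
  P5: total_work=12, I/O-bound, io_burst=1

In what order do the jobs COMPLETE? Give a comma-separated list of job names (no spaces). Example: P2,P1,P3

Answer: P5,P1,P2,P3,P4

Derivation:
t=0-2: P1@Q0 runs 2, rem=4, quantum used, demote→Q1. Q0=[P2,P3,P4,P5] Q1=[P1] Q2=[]
t=2-4: P2@Q0 runs 2, rem=9, quantum used, demote→Q1. Q0=[P3,P4,P5] Q1=[P1,P2] Q2=[]
t=4-6: P3@Q0 runs 2, rem=11, quantum used, demote→Q1. Q0=[P4,P5] Q1=[P1,P2,P3] Q2=[]
t=6-8: P4@Q0 runs 2, rem=12, quantum used, demote→Q1. Q0=[P5] Q1=[P1,P2,P3,P4] Q2=[]
t=8-9: P5@Q0 runs 1, rem=11, I/O yield, promote→Q0. Q0=[P5] Q1=[P1,P2,P3,P4] Q2=[]
t=9-10: P5@Q0 runs 1, rem=10, I/O yield, promote→Q0. Q0=[P5] Q1=[P1,P2,P3,P4] Q2=[]
t=10-11: P5@Q0 runs 1, rem=9, I/O yield, promote→Q0. Q0=[P5] Q1=[P1,P2,P3,P4] Q2=[]
t=11-12: P5@Q0 runs 1, rem=8, I/O yield, promote→Q0. Q0=[P5] Q1=[P1,P2,P3,P4] Q2=[]
t=12-13: P5@Q0 runs 1, rem=7, I/O yield, promote→Q0. Q0=[P5] Q1=[P1,P2,P3,P4] Q2=[]
t=13-14: P5@Q0 runs 1, rem=6, I/O yield, promote→Q0. Q0=[P5] Q1=[P1,P2,P3,P4] Q2=[]
t=14-15: P5@Q0 runs 1, rem=5, I/O yield, promote→Q0. Q0=[P5] Q1=[P1,P2,P3,P4] Q2=[]
t=15-16: P5@Q0 runs 1, rem=4, I/O yield, promote→Q0. Q0=[P5] Q1=[P1,P2,P3,P4] Q2=[]
t=16-17: P5@Q0 runs 1, rem=3, I/O yield, promote→Q0. Q0=[P5] Q1=[P1,P2,P3,P4] Q2=[]
t=17-18: P5@Q0 runs 1, rem=2, I/O yield, promote→Q0. Q0=[P5] Q1=[P1,P2,P3,P4] Q2=[]
t=18-19: P5@Q0 runs 1, rem=1, I/O yield, promote→Q0. Q0=[P5] Q1=[P1,P2,P3,P4] Q2=[]
t=19-20: P5@Q0 runs 1, rem=0, completes. Q0=[] Q1=[P1,P2,P3,P4] Q2=[]
t=20-24: P1@Q1 runs 4, rem=0, completes. Q0=[] Q1=[P2,P3,P4] Q2=[]
t=24-29: P2@Q1 runs 5, rem=4, quantum used, demote→Q2. Q0=[] Q1=[P3,P4] Q2=[P2]
t=29-34: P3@Q1 runs 5, rem=6, quantum used, demote→Q2. Q0=[] Q1=[P4] Q2=[P2,P3]
t=34-39: P4@Q1 runs 5, rem=7, quantum used, demote→Q2. Q0=[] Q1=[] Q2=[P2,P3,P4]
t=39-43: P2@Q2 runs 4, rem=0, completes. Q0=[] Q1=[] Q2=[P3,P4]
t=43-49: P3@Q2 runs 6, rem=0, completes. Q0=[] Q1=[] Q2=[P4]
t=49-56: P4@Q2 runs 7, rem=0, completes. Q0=[] Q1=[] Q2=[]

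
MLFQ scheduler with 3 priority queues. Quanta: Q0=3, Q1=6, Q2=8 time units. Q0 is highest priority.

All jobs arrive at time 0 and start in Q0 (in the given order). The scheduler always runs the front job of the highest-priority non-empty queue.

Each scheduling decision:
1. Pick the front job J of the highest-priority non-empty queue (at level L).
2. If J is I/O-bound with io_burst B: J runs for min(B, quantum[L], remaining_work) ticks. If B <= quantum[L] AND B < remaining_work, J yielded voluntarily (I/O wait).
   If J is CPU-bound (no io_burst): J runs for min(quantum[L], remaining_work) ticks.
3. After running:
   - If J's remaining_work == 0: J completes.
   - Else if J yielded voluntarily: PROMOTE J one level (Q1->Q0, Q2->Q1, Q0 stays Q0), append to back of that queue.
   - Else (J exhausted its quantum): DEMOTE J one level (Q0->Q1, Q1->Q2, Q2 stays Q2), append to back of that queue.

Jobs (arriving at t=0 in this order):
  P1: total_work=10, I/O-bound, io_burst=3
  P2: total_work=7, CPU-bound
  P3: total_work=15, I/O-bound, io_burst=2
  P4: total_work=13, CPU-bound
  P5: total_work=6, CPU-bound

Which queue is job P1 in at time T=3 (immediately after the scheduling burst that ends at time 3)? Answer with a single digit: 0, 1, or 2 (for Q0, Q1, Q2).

t=0-3: P1@Q0 runs 3, rem=7, I/O yield, promote→Q0. Q0=[P2,P3,P4,P5,P1] Q1=[] Q2=[]
t=3-6: P2@Q0 runs 3, rem=4, quantum used, demote→Q1. Q0=[P3,P4,P5,P1] Q1=[P2] Q2=[]
t=6-8: P3@Q0 runs 2, rem=13, I/O yield, promote→Q0. Q0=[P4,P5,P1,P3] Q1=[P2] Q2=[]
t=8-11: P4@Q0 runs 3, rem=10, quantum used, demote→Q1. Q0=[P5,P1,P3] Q1=[P2,P4] Q2=[]
t=11-14: P5@Q0 runs 3, rem=3, quantum used, demote→Q1. Q0=[P1,P3] Q1=[P2,P4,P5] Q2=[]
t=14-17: P1@Q0 runs 3, rem=4, I/O yield, promote→Q0. Q0=[P3,P1] Q1=[P2,P4,P5] Q2=[]
t=17-19: P3@Q0 runs 2, rem=11, I/O yield, promote→Q0. Q0=[P1,P3] Q1=[P2,P4,P5] Q2=[]
t=19-22: P1@Q0 runs 3, rem=1, I/O yield, promote→Q0. Q0=[P3,P1] Q1=[P2,P4,P5] Q2=[]
t=22-24: P3@Q0 runs 2, rem=9, I/O yield, promote→Q0. Q0=[P1,P3] Q1=[P2,P4,P5] Q2=[]
t=24-25: P1@Q0 runs 1, rem=0, completes. Q0=[P3] Q1=[P2,P4,P5] Q2=[]
t=25-27: P3@Q0 runs 2, rem=7, I/O yield, promote→Q0. Q0=[P3] Q1=[P2,P4,P5] Q2=[]
t=27-29: P3@Q0 runs 2, rem=5, I/O yield, promote→Q0. Q0=[P3] Q1=[P2,P4,P5] Q2=[]
t=29-31: P3@Q0 runs 2, rem=3, I/O yield, promote→Q0. Q0=[P3] Q1=[P2,P4,P5] Q2=[]
t=31-33: P3@Q0 runs 2, rem=1, I/O yield, promote→Q0. Q0=[P3] Q1=[P2,P4,P5] Q2=[]
t=33-34: P3@Q0 runs 1, rem=0, completes. Q0=[] Q1=[P2,P4,P5] Q2=[]
t=34-38: P2@Q1 runs 4, rem=0, completes. Q0=[] Q1=[P4,P5] Q2=[]
t=38-44: P4@Q1 runs 6, rem=4, quantum used, demote→Q2. Q0=[] Q1=[P5] Q2=[P4]
t=44-47: P5@Q1 runs 3, rem=0, completes. Q0=[] Q1=[] Q2=[P4]
t=47-51: P4@Q2 runs 4, rem=0, completes. Q0=[] Q1=[] Q2=[]

Answer: 0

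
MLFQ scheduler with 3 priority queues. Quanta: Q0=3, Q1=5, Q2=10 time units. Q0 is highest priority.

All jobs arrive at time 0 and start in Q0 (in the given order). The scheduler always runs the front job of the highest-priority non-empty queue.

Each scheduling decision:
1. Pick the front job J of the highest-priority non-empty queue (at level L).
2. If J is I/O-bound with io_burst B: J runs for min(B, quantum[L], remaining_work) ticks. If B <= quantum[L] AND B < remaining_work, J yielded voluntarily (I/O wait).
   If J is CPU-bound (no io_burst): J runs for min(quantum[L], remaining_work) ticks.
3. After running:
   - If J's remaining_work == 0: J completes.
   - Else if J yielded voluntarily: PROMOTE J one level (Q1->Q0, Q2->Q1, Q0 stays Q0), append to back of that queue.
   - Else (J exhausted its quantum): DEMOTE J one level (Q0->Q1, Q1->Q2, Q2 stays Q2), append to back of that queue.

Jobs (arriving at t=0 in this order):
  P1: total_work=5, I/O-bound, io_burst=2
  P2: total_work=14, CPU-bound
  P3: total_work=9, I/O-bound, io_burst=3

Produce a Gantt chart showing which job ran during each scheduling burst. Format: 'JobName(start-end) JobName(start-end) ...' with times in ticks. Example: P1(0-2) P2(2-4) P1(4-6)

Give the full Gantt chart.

Answer: P1(0-2) P2(2-5) P3(5-8) P1(8-10) P3(10-13) P1(13-14) P3(14-17) P2(17-22) P2(22-28)

Derivation:
t=0-2: P1@Q0 runs 2, rem=3, I/O yield, promote→Q0. Q0=[P2,P3,P1] Q1=[] Q2=[]
t=2-5: P2@Q0 runs 3, rem=11, quantum used, demote→Q1. Q0=[P3,P1] Q1=[P2] Q2=[]
t=5-8: P3@Q0 runs 3, rem=6, I/O yield, promote→Q0. Q0=[P1,P3] Q1=[P2] Q2=[]
t=8-10: P1@Q0 runs 2, rem=1, I/O yield, promote→Q0. Q0=[P3,P1] Q1=[P2] Q2=[]
t=10-13: P3@Q0 runs 3, rem=3, I/O yield, promote→Q0. Q0=[P1,P3] Q1=[P2] Q2=[]
t=13-14: P1@Q0 runs 1, rem=0, completes. Q0=[P3] Q1=[P2] Q2=[]
t=14-17: P3@Q0 runs 3, rem=0, completes. Q0=[] Q1=[P2] Q2=[]
t=17-22: P2@Q1 runs 5, rem=6, quantum used, demote→Q2. Q0=[] Q1=[] Q2=[P2]
t=22-28: P2@Q2 runs 6, rem=0, completes. Q0=[] Q1=[] Q2=[]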